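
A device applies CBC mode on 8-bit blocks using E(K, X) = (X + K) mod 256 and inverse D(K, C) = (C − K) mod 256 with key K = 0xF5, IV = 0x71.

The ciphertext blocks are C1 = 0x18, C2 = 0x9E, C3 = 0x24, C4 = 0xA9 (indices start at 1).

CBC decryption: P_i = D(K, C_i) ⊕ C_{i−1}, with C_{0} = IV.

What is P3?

P3 = 0xB1

P3: D(K, 0x24) = 0x2F; 0x2F ⊕ 0x9E = 0xB1.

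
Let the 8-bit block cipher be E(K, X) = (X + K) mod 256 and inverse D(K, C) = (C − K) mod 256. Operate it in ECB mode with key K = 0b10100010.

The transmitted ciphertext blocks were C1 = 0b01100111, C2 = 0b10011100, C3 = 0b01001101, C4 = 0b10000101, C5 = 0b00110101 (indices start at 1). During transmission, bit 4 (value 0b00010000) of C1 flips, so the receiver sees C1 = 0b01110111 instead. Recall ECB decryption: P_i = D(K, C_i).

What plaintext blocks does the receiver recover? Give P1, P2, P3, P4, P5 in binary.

P1 = 0b11010101, P2 = 0b11111010, P3 = 0b10101011, P4 = 0b11100011, P5 = 0b10010011

Only C1 changed, to 0b01110111. In ECB, a change in C_i affects only P_i. Decrypting the received ciphertext:
P1: D(K, 0b01110111) = 0b11010101.
P2: D(K, 0b10011100) = 0b11111010.
P3: D(K, 0b01001101) = 0b10101011.
P4: D(K, 0b10000101) = 0b11100011.
P5: D(K, 0b00110101) = 0b10010011.
Blocks that differ from the original plaintext: P1.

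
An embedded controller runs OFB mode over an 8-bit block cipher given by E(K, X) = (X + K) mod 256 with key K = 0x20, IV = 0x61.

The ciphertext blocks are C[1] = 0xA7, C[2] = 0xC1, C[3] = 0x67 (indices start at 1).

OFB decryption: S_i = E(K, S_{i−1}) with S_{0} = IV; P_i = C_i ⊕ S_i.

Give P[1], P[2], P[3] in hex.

P[1] = 0x26, P[2] = 0x60, P[3] = 0xA6

P[1]: S = E(K, 0x61) = 0x81; 0xA7 ⊕ 0x81 = 0x26.
P[2]: S = E(K, 0x81) = 0xA1; 0xC1 ⊕ 0xA1 = 0x60.
P[3]: S = E(K, 0xA1) = 0xC1; 0x67 ⊕ 0xC1 = 0xA6.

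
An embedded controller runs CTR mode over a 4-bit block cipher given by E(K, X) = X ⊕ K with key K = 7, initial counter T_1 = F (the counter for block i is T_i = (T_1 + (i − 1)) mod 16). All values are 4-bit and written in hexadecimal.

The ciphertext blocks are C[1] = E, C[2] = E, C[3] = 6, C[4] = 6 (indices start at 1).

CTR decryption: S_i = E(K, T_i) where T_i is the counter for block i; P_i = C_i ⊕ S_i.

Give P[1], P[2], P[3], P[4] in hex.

P[1] = 6, P[2] = 9, P[3] = 0, P[4] = 3

P[1]: T = F, S = E(K, T) = 8; E ⊕ 8 = 6.
P[2]: T = 0, S = E(K, T) = 7; E ⊕ 7 = 9.
P[3]: T = 1, S = E(K, T) = 6; 6 ⊕ 6 = 0.
P[4]: T = 2, S = E(K, T) = 5; 6 ⊕ 5 = 3.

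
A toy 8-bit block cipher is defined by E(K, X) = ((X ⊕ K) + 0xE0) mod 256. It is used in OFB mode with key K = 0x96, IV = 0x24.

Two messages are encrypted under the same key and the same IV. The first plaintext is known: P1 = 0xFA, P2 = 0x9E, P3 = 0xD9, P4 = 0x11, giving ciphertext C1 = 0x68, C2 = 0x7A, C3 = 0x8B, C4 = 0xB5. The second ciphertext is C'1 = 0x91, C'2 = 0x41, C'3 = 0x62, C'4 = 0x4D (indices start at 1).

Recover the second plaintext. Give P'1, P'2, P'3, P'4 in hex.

P'1 = 0x03, P'2 = 0xA5, P'3 = 0x30, P'4 = 0xE9

In OFB with a reused IV, both messages share the same keystream S_i, so C_i ⊕ C'_i = P_i ⊕ P'_i and thus P'_i = P_i ⊕ C_i ⊕ C'_i.
P'1: 0xFA ⊕ 0x68 ⊕ 0x91 = 0x03.
P'2: 0x9E ⊕ 0x7A ⊕ 0x41 = 0xA5.
P'3: 0xD9 ⊕ 0x8B ⊕ 0x62 = 0x30.
P'4: 0x11 ⊕ 0xB5 ⊕ 0x4D = 0xE9.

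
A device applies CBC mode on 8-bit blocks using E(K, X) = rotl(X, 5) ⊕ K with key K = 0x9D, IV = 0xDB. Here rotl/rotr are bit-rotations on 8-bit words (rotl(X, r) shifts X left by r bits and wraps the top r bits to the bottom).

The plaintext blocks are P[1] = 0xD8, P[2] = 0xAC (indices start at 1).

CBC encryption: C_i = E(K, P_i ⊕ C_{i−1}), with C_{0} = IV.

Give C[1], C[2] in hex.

C[1]: P[1] ⊕ 0xDB = 0x03; E(K, 0x03) = 0xFD.
C[2]: P[2] ⊕ 0xFD = 0x51; E(K, 0x51) = 0xB7.

C[1] = 0xFD, C[2] = 0xB7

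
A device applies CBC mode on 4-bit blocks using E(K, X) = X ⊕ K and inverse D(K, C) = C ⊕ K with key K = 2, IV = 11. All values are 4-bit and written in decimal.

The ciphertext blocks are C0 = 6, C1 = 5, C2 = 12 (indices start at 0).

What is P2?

P2 = 11

CBC decryption: P_i = D(K, C_i) ⊕ C_{i−1}, with C_{−1} = IV.
P2: D(K, 12) = 14; 14 ⊕ 5 = 11.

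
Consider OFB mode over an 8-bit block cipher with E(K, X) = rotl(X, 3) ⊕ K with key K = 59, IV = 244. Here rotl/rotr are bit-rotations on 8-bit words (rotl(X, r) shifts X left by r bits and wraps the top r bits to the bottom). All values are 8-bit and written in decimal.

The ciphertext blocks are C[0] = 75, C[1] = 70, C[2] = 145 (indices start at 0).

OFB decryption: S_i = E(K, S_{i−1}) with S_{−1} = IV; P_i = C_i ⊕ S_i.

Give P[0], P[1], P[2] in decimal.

P[0]: S = E(K, 244) = 156; 75 ⊕ 156 = 215.
P[1]: S = E(K, 156) = 223; 70 ⊕ 223 = 153.
P[2]: S = E(K, 223) = 197; 145 ⊕ 197 = 84.

P[0] = 215, P[1] = 153, P[2] = 84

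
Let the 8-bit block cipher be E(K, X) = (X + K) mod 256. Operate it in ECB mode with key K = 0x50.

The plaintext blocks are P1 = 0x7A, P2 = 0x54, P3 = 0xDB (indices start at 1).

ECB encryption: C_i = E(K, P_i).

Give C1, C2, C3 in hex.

C1: E(K, 0x7A) = 0xCA.
C2: E(K, 0x54) = 0xA4.
C3: E(K, 0xDB) = 0x2B.

C1 = 0xCA, C2 = 0xA4, C3 = 0x2B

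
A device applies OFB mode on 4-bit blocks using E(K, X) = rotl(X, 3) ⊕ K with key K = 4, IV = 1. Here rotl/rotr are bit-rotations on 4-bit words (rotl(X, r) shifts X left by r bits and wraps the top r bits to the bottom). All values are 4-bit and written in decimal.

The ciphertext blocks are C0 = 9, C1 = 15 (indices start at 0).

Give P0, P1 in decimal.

P0 = 5, P1 = 13

OFB decryption: S_i = E(K, S_{i−1}) with S_{−1} = IV; P_i = C_i ⊕ S_i.
P0: S = E(K, 1) = 12; 9 ⊕ 12 = 5.
P1: S = E(K, 12) = 2; 15 ⊕ 2 = 13.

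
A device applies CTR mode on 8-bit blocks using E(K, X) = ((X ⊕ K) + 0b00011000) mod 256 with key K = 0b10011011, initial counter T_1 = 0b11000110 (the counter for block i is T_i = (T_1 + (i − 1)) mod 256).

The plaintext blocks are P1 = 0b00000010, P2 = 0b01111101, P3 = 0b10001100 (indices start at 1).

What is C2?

CTR encryption: S_i = E(K, T_i) where T_i is the counter for block i; C_i = P_i ⊕ S_i.
C1: T = 0b11000110, S = E(K, T) = 0b01110101; 0b00000010 ⊕ 0b01110101 = 0b01110111.
C2: T = 0b11000111, S = E(K, T) = 0b01110100; 0b01111101 ⊕ 0b01110100 = 0b00001001.

C2 = 0b00001001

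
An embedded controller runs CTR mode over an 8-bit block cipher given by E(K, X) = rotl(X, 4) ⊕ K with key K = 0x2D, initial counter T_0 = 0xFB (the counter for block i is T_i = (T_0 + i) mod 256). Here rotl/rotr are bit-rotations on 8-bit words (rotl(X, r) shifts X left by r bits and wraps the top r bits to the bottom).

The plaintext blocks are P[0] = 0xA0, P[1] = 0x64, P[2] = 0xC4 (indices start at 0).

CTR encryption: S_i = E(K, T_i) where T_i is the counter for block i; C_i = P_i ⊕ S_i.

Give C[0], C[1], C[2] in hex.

C[0]: T = 0xFB, S = E(K, T) = 0x92; 0xA0 ⊕ 0x92 = 0x32.
C[1]: T = 0xFC, S = E(K, T) = 0xE2; 0x64 ⊕ 0xE2 = 0x86.
C[2]: T = 0xFD, S = E(K, T) = 0xF2; 0xC4 ⊕ 0xF2 = 0x36.

C[0] = 0x32, C[1] = 0x86, C[2] = 0x36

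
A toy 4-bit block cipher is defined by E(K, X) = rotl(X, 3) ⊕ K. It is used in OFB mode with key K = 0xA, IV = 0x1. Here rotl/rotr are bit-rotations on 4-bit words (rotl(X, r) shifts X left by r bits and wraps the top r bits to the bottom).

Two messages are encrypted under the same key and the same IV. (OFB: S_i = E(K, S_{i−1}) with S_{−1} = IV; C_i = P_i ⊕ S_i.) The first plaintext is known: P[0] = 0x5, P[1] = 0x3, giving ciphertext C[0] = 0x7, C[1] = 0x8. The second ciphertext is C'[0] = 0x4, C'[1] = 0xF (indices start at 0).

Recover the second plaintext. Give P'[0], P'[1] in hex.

In OFB with a reused IV, both messages share the same keystream S_i, so C_i ⊕ C'_i = P_i ⊕ P'_i and thus P'_i = P_i ⊕ C_i ⊕ C'_i.
P'[0]: 0x5 ⊕ 0x7 ⊕ 0x4 = 0x6.
P'[1]: 0x3 ⊕ 0x8 ⊕ 0xF = 0x4.

P'[0] = 0x6, P'[1] = 0x4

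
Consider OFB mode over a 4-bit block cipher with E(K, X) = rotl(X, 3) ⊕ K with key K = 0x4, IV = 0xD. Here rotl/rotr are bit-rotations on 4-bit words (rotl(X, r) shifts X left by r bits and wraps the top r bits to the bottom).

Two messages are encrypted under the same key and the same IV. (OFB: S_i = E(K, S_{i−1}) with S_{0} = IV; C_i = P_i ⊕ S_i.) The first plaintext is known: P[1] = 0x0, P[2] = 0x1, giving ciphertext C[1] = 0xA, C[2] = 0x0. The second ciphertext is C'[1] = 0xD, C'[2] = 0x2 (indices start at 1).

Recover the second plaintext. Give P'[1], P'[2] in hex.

P'[1] = 0x7, P'[2] = 0x3

In OFB with a reused IV, both messages share the same keystream S_i, so C_i ⊕ C'_i = P_i ⊕ P'_i and thus P'_i = P_i ⊕ C_i ⊕ C'_i.
P'[1]: 0x0 ⊕ 0xA ⊕ 0xD = 0x7.
P'[2]: 0x1 ⊕ 0x0 ⊕ 0x2 = 0x3.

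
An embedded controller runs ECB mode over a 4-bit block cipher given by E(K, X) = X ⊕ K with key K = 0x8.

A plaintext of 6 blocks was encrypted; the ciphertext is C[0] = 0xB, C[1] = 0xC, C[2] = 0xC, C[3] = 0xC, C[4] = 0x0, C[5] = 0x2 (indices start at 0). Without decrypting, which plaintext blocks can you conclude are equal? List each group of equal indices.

ECB encrypts each block independently with the same key, so equal ciphertext blocks imply equal plaintext blocks.
C[1] = C[2] = C[3] = 0xC, so P[1] = P[2] = P[3].

P[1] = P[2] = P[3]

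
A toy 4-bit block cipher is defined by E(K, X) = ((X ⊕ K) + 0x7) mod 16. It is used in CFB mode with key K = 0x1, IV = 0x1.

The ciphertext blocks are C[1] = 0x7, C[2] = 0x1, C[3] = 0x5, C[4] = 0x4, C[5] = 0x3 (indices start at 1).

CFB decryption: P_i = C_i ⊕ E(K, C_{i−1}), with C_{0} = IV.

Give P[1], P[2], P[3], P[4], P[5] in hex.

P[1] = 0x0, P[2] = 0xC, P[3] = 0x2, P[4] = 0xF, P[5] = 0xF

P[1]: E(K, 0x1) = 0x7; 0x7 ⊕ 0x7 = 0x0.
P[2]: E(K, 0x7) = 0xD; 0x1 ⊕ 0xD = 0xC.
P[3]: E(K, 0x1) = 0x7; 0x5 ⊕ 0x7 = 0x2.
P[4]: E(K, 0x5) = 0xB; 0x4 ⊕ 0xB = 0xF.
P[5]: E(K, 0x4) = 0xC; 0x3 ⊕ 0xC = 0xF.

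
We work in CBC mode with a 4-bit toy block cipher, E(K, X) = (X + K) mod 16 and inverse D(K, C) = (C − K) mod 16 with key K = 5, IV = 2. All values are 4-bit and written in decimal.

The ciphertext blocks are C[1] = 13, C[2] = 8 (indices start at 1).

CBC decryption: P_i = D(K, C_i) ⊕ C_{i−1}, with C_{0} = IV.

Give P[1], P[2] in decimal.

P[1]: D(K, 13) = 8; 8 ⊕ 2 = 10.
P[2]: D(K, 8) = 3; 3 ⊕ 13 = 14.

P[1] = 10, P[2] = 14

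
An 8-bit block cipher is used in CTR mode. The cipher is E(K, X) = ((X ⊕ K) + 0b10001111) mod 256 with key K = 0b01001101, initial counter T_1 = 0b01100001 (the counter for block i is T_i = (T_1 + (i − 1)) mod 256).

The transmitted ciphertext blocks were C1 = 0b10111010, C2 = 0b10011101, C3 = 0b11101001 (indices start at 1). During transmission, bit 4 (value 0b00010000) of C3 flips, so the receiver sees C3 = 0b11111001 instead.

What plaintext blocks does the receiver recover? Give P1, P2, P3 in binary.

P1 = 0b00000001, P2 = 0b00100011, P3 = 0b01000100

CTR decryption: S_i = E(K, T_i) where T_i is the counter for block i; P_i = C_i ⊕ S_i.
Only C3 changed, to 0b11111001. In CTR, a change in C_i flips the same bit in P_i only; the keystream is unaffected. Decrypting the received ciphertext:
P1: T = 0b01100001, S = E(K, T) = 0b10111011; 0b10111010 ⊕ 0b10111011 = 0b00000001.
P2: T = 0b01100010, S = E(K, T) = 0b10111110; 0b10011101 ⊕ 0b10111110 = 0b00100011.
P3: T = 0b01100011, S = E(K, T) = 0b10111101; 0b11111001 ⊕ 0b10111101 = 0b01000100.
Blocks that differ from the original plaintext: P3.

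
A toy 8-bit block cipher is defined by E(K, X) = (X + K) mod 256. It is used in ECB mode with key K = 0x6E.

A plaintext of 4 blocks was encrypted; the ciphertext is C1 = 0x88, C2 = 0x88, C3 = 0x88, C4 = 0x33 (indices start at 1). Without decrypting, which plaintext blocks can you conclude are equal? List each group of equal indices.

P1 = P2 = P3

ECB encrypts each block independently with the same key, so equal ciphertext blocks imply equal plaintext blocks.
C1 = C2 = C3 = 0x88, so P1 = P2 = P3.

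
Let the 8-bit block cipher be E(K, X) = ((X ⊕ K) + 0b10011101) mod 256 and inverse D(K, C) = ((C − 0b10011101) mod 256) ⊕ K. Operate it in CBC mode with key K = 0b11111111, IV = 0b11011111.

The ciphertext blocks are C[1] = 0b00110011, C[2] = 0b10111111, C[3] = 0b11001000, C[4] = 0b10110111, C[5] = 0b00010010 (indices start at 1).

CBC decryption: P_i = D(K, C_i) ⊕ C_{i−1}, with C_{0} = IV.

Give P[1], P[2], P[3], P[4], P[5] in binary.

P[1] = 0b10110110, P[2] = 0b11101110, P[3] = 0b01101011, P[4] = 0b00101101, P[5] = 0b00111101

P[1]: D(K, 0b00110011) = 0b01101001; 0b01101001 ⊕ 0b11011111 = 0b10110110.
P[2]: D(K, 0b10111111) = 0b11011101; 0b11011101 ⊕ 0b00110011 = 0b11101110.
P[3]: D(K, 0b11001000) = 0b11010100; 0b11010100 ⊕ 0b10111111 = 0b01101011.
P[4]: D(K, 0b10110111) = 0b11100101; 0b11100101 ⊕ 0b11001000 = 0b00101101.
P[5]: D(K, 0b00010010) = 0b10001010; 0b10001010 ⊕ 0b10110111 = 0b00111101.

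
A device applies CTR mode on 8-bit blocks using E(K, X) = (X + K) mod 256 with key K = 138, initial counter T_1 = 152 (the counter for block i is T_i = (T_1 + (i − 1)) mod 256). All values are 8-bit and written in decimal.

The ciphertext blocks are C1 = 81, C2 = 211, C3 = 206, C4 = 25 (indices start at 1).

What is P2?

CTR decryption: S_i = E(K, T_i) where T_i is the counter for block i; P_i = C_i ⊕ S_i.
P2: T = 153, S = E(K, T) = 35; 211 ⊕ 35 = 240.

P2 = 240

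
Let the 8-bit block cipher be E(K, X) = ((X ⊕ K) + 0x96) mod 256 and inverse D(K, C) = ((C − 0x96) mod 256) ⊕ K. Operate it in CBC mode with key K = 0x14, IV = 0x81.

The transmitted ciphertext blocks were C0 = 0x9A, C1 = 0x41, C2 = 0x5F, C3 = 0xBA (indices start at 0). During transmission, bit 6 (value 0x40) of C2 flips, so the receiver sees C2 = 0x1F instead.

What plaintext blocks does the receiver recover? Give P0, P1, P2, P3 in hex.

P0 = 0x91, P1 = 0x25, P2 = 0xDC, P3 = 0x2F

CBC decryption: P_i = D(K, C_i) ⊕ C_{i−1}, with C_{−1} = IV.
Only C2 changed, to 0x1F. In CBC, a change in C_i garbles P_i and flips the same bit in P_{i+1}. Decrypting the received ciphertext:
P0: D(K, 0x9A) = 0x10; 0x10 ⊕ 0x81 = 0x91.
P1: D(K, 0x41) = 0xBF; 0xBF ⊕ 0x9A = 0x25.
P2: D(K, 0x1F) = 0x9D; 0x9D ⊕ 0x41 = 0xDC.
P3: D(K, 0xBA) = 0x30; 0x30 ⊕ 0x1F = 0x2F.
Blocks that differ from the original plaintext: P2, P3.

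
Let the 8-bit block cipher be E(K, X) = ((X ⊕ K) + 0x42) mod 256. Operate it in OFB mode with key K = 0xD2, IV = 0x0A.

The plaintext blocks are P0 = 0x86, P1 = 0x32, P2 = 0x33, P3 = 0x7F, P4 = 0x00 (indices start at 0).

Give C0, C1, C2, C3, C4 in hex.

C0 = 0x9C, C1 = 0x38, C2 = 0x29, C3 = 0x75, C4 = 0x1A

OFB encryption: S_i = E(K, S_{i−1}) with S_{−1} = IV; C_i = P_i ⊕ S_i.
C0: S = E(K, 0x0A) = 0x1A; 0x86 ⊕ 0x1A = 0x9C.
C1: S = E(K, 0x1A) = 0x0A; 0x32 ⊕ 0x0A = 0x38.
C2: S = E(K, 0x0A) = 0x1A; 0x33 ⊕ 0x1A = 0x29.
C3: S = E(K, 0x1A) = 0x0A; 0x7F ⊕ 0x0A = 0x75.
C4: S = E(K, 0x0A) = 0x1A; 0x00 ⊕ 0x1A = 0x1A.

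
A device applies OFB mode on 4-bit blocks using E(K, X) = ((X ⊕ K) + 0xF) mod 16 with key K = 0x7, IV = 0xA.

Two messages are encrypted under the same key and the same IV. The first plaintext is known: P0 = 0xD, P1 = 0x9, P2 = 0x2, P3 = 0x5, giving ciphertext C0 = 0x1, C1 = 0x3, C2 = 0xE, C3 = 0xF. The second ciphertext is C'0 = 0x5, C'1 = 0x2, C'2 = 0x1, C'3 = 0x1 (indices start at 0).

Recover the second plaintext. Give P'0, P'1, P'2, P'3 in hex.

P'0 = 0x9, P'1 = 0x8, P'2 = 0xD, P'3 = 0xB

In OFB with a reused IV, both messages share the same keystream S_i, so C_i ⊕ C'_i = P_i ⊕ P'_i and thus P'_i = P_i ⊕ C_i ⊕ C'_i.
P'0: 0xD ⊕ 0x1 ⊕ 0x5 = 0x9.
P'1: 0x9 ⊕ 0x3 ⊕ 0x2 = 0x8.
P'2: 0x2 ⊕ 0xE ⊕ 0x1 = 0xD.
P'3: 0x5 ⊕ 0xF ⊕ 0x1 = 0xB.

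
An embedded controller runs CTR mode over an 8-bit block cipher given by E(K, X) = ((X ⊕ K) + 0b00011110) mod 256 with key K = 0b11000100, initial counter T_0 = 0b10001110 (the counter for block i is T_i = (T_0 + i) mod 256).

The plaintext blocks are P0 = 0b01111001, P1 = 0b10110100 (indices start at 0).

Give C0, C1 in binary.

CTR encryption: S_i = E(K, T_i) where T_i is the counter for block i; C_i = P_i ⊕ S_i.
C0: T = 0b10001110, S = E(K, T) = 0b01101000; 0b01111001 ⊕ 0b01101000 = 0b00010001.
C1: T = 0b10001111, S = E(K, T) = 0b01101001; 0b10110100 ⊕ 0b01101001 = 0b11011101.

C0 = 0b00010001, C1 = 0b11011101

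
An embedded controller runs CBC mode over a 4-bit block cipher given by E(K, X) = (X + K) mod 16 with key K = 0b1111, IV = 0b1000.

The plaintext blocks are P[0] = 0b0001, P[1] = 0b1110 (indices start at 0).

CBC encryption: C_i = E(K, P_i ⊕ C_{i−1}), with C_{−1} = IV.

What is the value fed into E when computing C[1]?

0b0110

C[0]: P[0] ⊕ 0b1000 = 0b1001; E(K, 0b1001) = 0b1000.
C[1]: P[1] ⊕ 0b1000 = 0b0110; E(K, 0b0110) = 0b0101.
So the input to E for block [1] is 0b0110.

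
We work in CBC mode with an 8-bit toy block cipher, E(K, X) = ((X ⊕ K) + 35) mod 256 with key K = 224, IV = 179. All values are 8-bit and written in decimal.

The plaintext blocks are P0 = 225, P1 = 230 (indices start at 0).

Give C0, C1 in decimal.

CBC encryption: C_i = E(K, P_i ⊕ C_{i−1}), with C_{−1} = IV.
C0: P0 ⊕ 179 = 82; E(K, 82) = 213.
C1: P1 ⊕ 213 = 51; E(K, 51) = 246.

C0 = 213, C1 = 246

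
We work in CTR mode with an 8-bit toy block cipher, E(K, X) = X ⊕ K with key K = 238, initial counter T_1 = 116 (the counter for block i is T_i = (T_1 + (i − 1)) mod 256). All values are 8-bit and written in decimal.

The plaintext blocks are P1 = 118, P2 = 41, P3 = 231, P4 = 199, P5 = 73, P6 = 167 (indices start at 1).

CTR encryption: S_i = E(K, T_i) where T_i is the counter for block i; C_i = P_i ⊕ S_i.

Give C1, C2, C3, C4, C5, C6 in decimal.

C1 = 236, C2 = 178, C3 = 127, C4 = 94, C5 = 223, C6 = 48

C1: T = 116, S = E(K, T) = 154; 118 ⊕ 154 = 236.
C2: T = 117, S = E(K, T) = 155; 41 ⊕ 155 = 178.
C3: T = 118, S = E(K, T) = 152; 231 ⊕ 152 = 127.
C4: T = 119, S = E(K, T) = 153; 199 ⊕ 153 = 94.
C5: T = 120, S = E(K, T) = 150; 73 ⊕ 150 = 223.
C6: T = 121, S = E(K, T) = 151; 167 ⊕ 151 = 48.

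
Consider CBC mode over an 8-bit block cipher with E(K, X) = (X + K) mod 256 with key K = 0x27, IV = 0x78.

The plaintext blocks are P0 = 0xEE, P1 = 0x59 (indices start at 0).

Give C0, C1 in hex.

C0 = 0xBD, C1 = 0x0B

CBC encryption: C_i = E(K, P_i ⊕ C_{i−1}), with C_{−1} = IV.
C0: P0 ⊕ 0x78 = 0x96; E(K, 0x96) = 0xBD.
C1: P1 ⊕ 0xBD = 0xE4; E(K, 0xE4) = 0x0B.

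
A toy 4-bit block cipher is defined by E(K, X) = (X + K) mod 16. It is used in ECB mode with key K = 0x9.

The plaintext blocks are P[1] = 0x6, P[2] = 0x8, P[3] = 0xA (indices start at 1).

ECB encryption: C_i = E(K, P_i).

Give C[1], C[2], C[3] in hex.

C[1] = 0xF, C[2] = 0x1, C[3] = 0x3

C[1]: E(K, 0x6) = 0xF.
C[2]: E(K, 0x8) = 0x1.
C[3]: E(K, 0xA) = 0x3.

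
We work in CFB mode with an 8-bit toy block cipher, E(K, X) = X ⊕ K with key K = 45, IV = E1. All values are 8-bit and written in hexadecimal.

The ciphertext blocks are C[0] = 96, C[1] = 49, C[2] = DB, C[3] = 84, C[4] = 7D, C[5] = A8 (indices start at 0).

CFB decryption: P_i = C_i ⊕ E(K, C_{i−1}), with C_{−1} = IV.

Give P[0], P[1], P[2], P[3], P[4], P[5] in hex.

P[0] = 32, P[1] = 9A, P[2] = D7, P[3] = 1A, P[4] = BC, P[5] = 90

P[0]: E(K, E1) = A4; 96 ⊕ A4 = 32.
P[1]: E(K, 96) = D3; 49 ⊕ D3 = 9A.
P[2]: E(K, 49) = 0C; DB ⊕ 0C = D7.
P[3]: E(K, DB) = 9E; 84 ⊕ 9E = 1A.
P[4]: E(K, 84) = C1; 7D ⊕ C1 = BC.
P[5]: E(K, 7D) = 38; A8 ⊕ 38 = 90.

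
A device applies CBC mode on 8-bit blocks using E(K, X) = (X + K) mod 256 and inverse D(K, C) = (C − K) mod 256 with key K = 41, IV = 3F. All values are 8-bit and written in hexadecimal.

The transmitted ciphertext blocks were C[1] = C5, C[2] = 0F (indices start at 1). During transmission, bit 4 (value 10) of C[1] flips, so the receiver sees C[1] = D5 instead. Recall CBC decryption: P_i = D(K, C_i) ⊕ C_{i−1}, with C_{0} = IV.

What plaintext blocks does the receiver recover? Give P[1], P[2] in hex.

Only C[1] changed, to D5. In CBC, a change in C_i garbles P_i and flips the same bit in P_{i+1}. Decrypting the received ciphertext:
P[1]: D(K, D5) = 94; 94 ⊕ 3F = AB.
P[2]: D(K, 0F) = CE; CE ⊕ D5 = 1B.
Blocks that differ from the original plaintext: P[1], P[2].

P[1] = AB, P[2] = 1B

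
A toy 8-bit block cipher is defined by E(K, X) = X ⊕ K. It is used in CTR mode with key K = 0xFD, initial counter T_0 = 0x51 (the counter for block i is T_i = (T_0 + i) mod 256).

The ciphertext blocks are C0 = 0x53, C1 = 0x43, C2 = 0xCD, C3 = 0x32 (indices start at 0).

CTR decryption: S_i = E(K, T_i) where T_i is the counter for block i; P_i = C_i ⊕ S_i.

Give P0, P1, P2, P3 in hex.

P0 = 0xFF, P1 = 0xEC, P2 = 0x63, P3 = 0x9B

P0: T = 0x51, S = E(K, T) = 0xAC; 0x53 ⊕ 0xAC = 0xFF.
P1: T = 0x52, S = E(K, T) = 0xAF; 0x43 ⊕ 0xAF = 0xEC.
P2: T = 0x53, S = E(K, T) = 0xAE; 0xCD ⊕ 0xAE = 0x63.
P3: T = 0x54, S = E(K, T) = 0xA9; 0x32 ⊕ 0xA9 = 0x9B.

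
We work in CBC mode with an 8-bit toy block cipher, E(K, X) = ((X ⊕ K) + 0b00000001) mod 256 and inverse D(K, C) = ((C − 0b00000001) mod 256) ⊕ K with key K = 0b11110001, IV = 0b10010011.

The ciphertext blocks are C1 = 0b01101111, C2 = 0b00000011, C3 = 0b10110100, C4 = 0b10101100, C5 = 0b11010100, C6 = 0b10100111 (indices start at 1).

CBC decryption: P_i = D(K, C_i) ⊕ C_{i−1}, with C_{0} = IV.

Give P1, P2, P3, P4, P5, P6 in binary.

P1 = 0b00001100, P2 = 0b10011100, P3 = 0b01000001, P4 = 0b11101110, P5 = 0b10001110, P6 = 0b10000011

P1: D(K, 0b01101111) = 0b10011111; 0b10011111 ⊕ 0b10010011 = 0b00001100.
P2: D(K, 0b00000011) = 0b11110011; 0b11110011 ⊕ 0b01101111 = 0b10011100.
P3: D(K, 0b10110100) = 0b01000010; 0b01000010 ⊕ 0b00000011 = 0b01000001.
P4: D(K, 0b10101100) = 0b01011010; 0b01011010 ⊕ 0b10110100 = 0b11101110.
P5: D(K, 0b11010100) = 0b00100010; 0b00100010 ⊕ 0b10101100 = 0b10001110.
P6: D(K, 0b10100111) = 0b01010111; 0b01010111 ⊕ 0b11010100 = 0b10000011.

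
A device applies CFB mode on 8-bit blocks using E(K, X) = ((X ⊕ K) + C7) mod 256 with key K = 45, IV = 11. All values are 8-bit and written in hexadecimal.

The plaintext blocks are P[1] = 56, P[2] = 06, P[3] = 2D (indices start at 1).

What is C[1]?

CFB encryption: C_i = P_i ⊕ E(K, C_{i−1}), with C_{0} = IV.
C[1]: E(K, 11) = 1B; 56 ⊕ 1B = 4D.

C[1] = 4D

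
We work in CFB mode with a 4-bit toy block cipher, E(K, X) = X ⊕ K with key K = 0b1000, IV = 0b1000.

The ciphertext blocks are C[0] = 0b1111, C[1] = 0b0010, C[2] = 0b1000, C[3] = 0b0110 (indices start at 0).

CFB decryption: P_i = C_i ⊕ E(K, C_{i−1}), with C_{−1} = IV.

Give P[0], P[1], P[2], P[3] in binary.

P[0] = 0b1111, P[1] = 0b0101, P[2] = 0b0010, P[3] = 0b0110

P[0]: E(K, 0b1000) = 0b0000; 0b1111 ⊕ 0b0000 = 0b1111.
P[1]: E(K, 0b1111) = 0b0111; 0b0010 ⊕ 0b0111 = 0b0101.
P[2]: E(K, 0b0010) = 0b1010; 0b1000 ⊕ 0b1010 = 0b0010.
P[3]: E(K, 0b1000) = 0b0000; 0b0110 ⊕ 0b0000 = 0b0110.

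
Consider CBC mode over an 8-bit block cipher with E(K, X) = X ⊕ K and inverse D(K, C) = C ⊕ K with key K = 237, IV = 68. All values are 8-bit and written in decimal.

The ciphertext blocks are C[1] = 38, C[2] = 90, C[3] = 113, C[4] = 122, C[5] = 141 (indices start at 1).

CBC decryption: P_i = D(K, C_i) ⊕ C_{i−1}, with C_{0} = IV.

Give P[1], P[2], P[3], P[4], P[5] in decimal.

P[1] = 143, P[2] = 145, P[3] = 198, P[4] = 230, P[5] = 26

P[1]: D(K, 38) = 203; 203 ⊕ 68 = 143.
P[2]: D(K, 90) = 183; 183 ⊕ 38 = 145.
P[3]: D(K, 113) = 156; 156 ⊕ 90 = 198.
P[4]: D(K, 122) = 151; 151 ⊕ 113 = 230.
P[5]: D(K, 141) = 96; 96 ⊕ 122 = 26.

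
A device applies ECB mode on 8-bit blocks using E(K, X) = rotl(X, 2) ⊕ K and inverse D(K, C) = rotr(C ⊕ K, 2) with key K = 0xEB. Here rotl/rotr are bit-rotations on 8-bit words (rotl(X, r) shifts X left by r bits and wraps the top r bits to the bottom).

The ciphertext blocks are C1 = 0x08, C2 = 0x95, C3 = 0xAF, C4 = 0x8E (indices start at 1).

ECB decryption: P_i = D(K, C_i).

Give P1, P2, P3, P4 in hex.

P1: D(K, 0x08) = 0xF8.
P2: D(K, 0x95) = 0x9F.
P3: D(K, 0xAF) = 0x11.
P4: D(K, 0x8E) = 0x59.

P1 = 0xF8, P2 = 0x9F, P3 = 0x11, P4 = 0x59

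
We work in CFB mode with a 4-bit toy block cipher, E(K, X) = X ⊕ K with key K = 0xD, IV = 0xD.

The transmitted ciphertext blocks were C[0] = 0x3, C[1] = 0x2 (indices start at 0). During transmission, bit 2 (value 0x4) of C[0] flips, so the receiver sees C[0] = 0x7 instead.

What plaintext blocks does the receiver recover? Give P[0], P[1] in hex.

P[0] = 0x7, P[1] = 0x8

CFB decryption: P_i = C_i ⊕ E(K, C_{i−1}), with C_{−1} = IV.
Only C[0] changed, to 0x7. In CFB, a change in C_i flips the same bit in P_i and garbles P_{i+1}. Decrypting the received ciphertext:
P[0]: E(K, 0xD) = 0x0; 0x7 ⊕ 0x0 = 0x7.
P[1]: E(K, 0x7) = 0xA; 0x2 ⊕ 0xA = 0x8.
Blocks that differ from the original plaintext: P[0], P[1].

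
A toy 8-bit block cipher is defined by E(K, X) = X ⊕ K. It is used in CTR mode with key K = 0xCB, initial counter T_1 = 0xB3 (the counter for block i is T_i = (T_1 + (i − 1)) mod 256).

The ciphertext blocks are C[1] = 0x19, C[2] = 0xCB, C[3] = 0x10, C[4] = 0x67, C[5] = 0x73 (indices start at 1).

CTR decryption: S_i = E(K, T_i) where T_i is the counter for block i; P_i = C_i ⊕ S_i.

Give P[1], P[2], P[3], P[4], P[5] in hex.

P[1]: T = 0xB3, S = E(K, T) = 0x78; 0x19 ⊕ 0x78 = 0x61.
P[2]: T = 0xB4, S = E(K, T) = 0x7F; 0xCB ⊕ 0x7F = 0xB4.
P[3]: T = 0xB5, S = E(K, T) = 0x7E; 0x10 ⊕ 0x7E = 0x6E.
P[4]: T = 0xB6, S = E(K, T) = 0x7D; 0x67 ⊕ 0x7D = 0x1A.
P[5]: T = 0xB7, S = E(K, T) = 0x7C; 0x73 ⊕ 0x7C = 0x0F.

P[1] = 0x61, P[2] = 0xB4, P[3] = 0x6E, P[4] = 0x1A, P[5] = 0x0F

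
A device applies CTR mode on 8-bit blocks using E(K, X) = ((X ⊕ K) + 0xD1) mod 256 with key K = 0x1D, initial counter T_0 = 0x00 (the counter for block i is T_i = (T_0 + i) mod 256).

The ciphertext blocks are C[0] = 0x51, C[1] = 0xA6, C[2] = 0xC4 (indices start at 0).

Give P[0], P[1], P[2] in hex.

CTR decryption: S_i = E(K, T_i) where T_i is the counter for block i; P_i = C_i ⊕ S_i.
P[0]: T = 0x00, S = E(K, T) = 0xEE; 0x51 ⊕ 0xEE = 0xBF.
P[1]: T = 0x01, S = E(K, T) = 0xED; 0xA6 ⊕ 0xED = 0x4B.
P[2]: T = 0x02, S = E(K, T) = 0xF0; 0xC4 ⊕ 0xF0 = 0x34.

P[0] = 0xBF, P[1] = 0x4B, P[2] = 0x34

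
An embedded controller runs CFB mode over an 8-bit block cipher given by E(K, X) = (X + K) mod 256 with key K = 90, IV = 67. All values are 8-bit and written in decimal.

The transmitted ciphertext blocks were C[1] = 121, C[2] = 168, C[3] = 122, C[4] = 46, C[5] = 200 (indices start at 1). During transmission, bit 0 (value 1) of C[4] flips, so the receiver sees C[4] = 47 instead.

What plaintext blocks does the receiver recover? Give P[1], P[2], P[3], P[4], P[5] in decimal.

P[1] = 228, P[2] = 123, P[3] = 120, P[4] = 251, P[5] = 65

CFB decryption: P_i = C_i ⊕ E(K, C_{i−1}), with C_{0} = IV.
Only C[4] changed, to 47. In CFB, a change in C_i flips the same bit in P_i and garbles P_{i+1}. Decrypting the received ciphertext:
P[1]: E(K, 67) = 157; 121 ⊕ 157 = 228.
P[2]: E(K, 121) = 211; 168 ⊕ 211 = 123.
P[3]: E(K, 168) = 2; 122 ⊕ 2 = 120.
P[4]: E(K, 122) = 212; 47 ⊕ 212 = 251.
P[5]: E(K, 47) = 137; 200 ⊕ 137 = 65.
Blocks that differ from the original plaintext: P[4], P[5].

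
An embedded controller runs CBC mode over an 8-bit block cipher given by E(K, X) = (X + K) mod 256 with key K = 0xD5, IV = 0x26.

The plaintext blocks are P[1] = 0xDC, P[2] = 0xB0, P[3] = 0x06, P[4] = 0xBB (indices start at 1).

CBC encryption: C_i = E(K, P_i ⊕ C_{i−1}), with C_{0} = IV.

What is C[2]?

C[1]: P[1] ⊕ 0x26 = 0xFA; E(K, 0xFA) = 0xCF.
C[2]: P[2] ⊕ 0xCF = 0x7F; E(K, 0x7F) = 0x54.

C[2] = 0x54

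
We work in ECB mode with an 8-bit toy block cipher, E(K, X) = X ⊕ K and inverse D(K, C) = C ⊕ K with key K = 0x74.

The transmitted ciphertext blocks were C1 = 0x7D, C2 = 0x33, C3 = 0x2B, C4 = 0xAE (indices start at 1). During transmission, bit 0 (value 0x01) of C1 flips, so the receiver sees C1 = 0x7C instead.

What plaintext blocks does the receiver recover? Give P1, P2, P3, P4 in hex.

ECB decryption: P_i = D(K, C_i).
Only C1 changed, to 0x7C. In ECB, a change in C_i affects only P_i. Decrypting the received ciphertext:
P1: D(K, 0x7C) = 0x08.
P2: D(K, 0x33) = 0x47.
P3: D(K, 0x2B) = 0x5F.
P4: D(K, 0xAE) = 0xDA.
Blocks that differ from the original plaintext: P1.

P1 = 0x08, P2 = 0x47, P3 = 0x5F, P4 = 0xDA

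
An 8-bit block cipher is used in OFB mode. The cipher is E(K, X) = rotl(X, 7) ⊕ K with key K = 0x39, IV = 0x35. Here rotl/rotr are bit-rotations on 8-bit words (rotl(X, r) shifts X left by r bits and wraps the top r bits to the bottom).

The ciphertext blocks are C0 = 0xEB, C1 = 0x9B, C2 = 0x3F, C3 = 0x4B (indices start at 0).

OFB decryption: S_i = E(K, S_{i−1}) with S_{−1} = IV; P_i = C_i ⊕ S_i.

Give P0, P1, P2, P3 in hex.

P0: S = E(K, 0x35) = 0xA3; 0xEB ⊕ 0xA3 = 0x48.
P1: S = E(K, 0xA3) = 0xE8; 0x9B ⊕ 0xE8 = 0x73.
P2: S = E(K, 0xE8) = 0x4D; 0x3F ⊕ 0x4D = 0x72.
P3: S = E(K, 0x4D) = 0x9F; 0x4B ⊕ 0x9F = 0xD4.

P0 = 0x48, P1 = 0x73, P2 = 0x72, P3 = 0xD4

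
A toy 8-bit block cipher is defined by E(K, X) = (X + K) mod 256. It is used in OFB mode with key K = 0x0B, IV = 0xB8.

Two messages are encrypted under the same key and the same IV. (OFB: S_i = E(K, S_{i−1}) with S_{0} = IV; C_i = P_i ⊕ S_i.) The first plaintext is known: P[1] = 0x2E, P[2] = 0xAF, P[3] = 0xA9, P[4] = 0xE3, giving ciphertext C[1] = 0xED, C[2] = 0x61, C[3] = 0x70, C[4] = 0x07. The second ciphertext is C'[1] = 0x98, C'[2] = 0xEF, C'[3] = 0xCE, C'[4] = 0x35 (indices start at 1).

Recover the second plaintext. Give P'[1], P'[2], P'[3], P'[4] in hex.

P'[1] = 0x5B, P'[2] = 0x21, P'[3] = 0x17, P'[4] = 0xD1

In OFB with a reused IV, both messages share the same keystream S_i, so C_i ⊕ C'_i = P_i ⊕ P'_i and thus P'_i = P_i ⊕ C_i ⊕ C'_i.
P'[1]: 0x2E ⊕ 0xED ⊕ 0x98 = 0x5B.
P'[2]: 0xAF ⊕ 0x61 ⊕ 0xEF = 0x21.
P'[3]: 0xA9 ⊕ 0x70 ⊕ 0xCE = 0x17.
P'[4]: 0xE3 ⊕ 0x07 ⊕ 0x35 = 0xD1.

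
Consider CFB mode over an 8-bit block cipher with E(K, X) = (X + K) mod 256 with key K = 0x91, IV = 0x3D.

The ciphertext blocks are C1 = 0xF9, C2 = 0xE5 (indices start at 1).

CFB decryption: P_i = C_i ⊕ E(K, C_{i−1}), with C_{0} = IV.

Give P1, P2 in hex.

P1 = 0x37, P2 = 0x6F

P1: E(K, 0x3D) = 0xCE; 0xF9 ⊕ 0xCE = 0x37.
P2: E(K, 0xF9) = 0x8A; 0xE5 ⊕ 0x8A = 0x6F.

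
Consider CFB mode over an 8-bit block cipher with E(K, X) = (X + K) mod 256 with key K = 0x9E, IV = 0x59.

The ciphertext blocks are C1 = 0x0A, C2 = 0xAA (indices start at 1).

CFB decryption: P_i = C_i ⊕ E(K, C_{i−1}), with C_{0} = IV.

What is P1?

P1 = 0xFD

P1: E(K, 0x59) = 0xF7; 0x0A ⊕ 0xF7 = 0xFD.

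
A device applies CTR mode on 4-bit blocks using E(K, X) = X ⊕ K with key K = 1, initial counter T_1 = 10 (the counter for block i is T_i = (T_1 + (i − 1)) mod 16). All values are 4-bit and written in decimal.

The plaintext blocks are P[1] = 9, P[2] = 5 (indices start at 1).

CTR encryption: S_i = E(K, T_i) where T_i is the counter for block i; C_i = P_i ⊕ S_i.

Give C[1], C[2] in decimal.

C[1]: T = 10, S = E(K, T) = 11; 9 ⊕ 11 = 2.
C[2]: T = 11, S = E(K, T) = 10; 5 ⊕ 10 = 15.

C[1] = 2, C[2] = 15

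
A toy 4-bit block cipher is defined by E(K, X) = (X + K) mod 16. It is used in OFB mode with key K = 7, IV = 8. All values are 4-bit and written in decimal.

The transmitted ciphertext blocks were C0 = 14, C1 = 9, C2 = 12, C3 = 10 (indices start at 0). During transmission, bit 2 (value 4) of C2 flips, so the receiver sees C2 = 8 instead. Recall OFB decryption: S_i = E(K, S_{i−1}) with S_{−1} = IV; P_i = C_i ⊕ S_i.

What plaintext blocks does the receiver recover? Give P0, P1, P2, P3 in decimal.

Only C2 changed, to 8. In OFB, a change in C_i flips the same bit in P_i only; the keystream is unaffected. Decrypting the received ciphertext:
P0: S = E(K, 8) = 15; 14 ⊕ 15 = 1.
P1: S = E(K, 15) = 6; 9 ⊕ 6 = 15.
P2: S = E(K, 6) = 13; 8 ⊕ 13 = 5.
P3: S = E(K, 13) = 4; 10 ⊕ 4 = 14.
Blocks that differ from the original plaintext: P2.

P0 = 1, P1 = 15, P2 = 5, P3 = 14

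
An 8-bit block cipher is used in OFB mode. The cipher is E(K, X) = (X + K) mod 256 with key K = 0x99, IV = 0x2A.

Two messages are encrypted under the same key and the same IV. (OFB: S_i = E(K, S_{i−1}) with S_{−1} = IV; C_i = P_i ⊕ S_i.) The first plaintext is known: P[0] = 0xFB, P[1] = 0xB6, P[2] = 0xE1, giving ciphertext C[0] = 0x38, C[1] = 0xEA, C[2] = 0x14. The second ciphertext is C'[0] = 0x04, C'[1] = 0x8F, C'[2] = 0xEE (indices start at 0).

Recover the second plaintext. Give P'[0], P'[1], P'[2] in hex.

In OFB with a reused IV, both messages share the same keystream S_i, so C_i ⊕ C'_i = P_i ⊕ P'_i and thus P'_i = P_i ⊕ C_i ⊕ C'_i.
P'[0]: 0xFB ⊕ 0x38 ⊕ 0x04 = 0xC7.
P'[1]: 0xB6 ⊕ 0xEA ⊕ 0x8F = 0xD3.
P'[2]: 0xE1 ⊕ 0x14 ⊕ 0xEE = 0x1B.

P'[0] = 0xC7, P'[1] = 0xD3, P'[2] = 0x1B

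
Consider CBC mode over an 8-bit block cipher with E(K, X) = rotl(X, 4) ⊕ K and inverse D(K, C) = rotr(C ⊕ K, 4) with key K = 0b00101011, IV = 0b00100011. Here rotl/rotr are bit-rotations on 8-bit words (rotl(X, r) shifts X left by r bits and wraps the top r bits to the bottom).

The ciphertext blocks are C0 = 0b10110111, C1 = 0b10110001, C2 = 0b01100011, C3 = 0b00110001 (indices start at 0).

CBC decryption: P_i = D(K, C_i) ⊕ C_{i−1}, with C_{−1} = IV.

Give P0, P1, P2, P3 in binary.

P0: D(K, 0b10110111) = 0b11001001; 0b11001001 ⊕ 0b00100011 = 0b11101010.
P1: D(K, 0b10110001) = 0b10101001; 0b10101001 ⊕ 0b10110111 = 0b00011110.
P2: D(K, 0b01100011) = 0b10000100; 0b10000100 ⊕ 0b10110001 = 0b00110101.
P3: D(K, 0b00110001) = 0b10100001; 0b10100001 ⊕ 0b01100011 = 0b11000010.

P0 = 0b11101010, P1 = 0b00011110, P2 = 0b00110101, P3 = 0b11000010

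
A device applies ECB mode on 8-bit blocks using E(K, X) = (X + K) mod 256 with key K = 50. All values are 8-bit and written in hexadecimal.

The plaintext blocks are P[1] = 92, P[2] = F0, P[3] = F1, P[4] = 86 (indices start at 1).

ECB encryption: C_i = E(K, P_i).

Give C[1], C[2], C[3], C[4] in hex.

C[1] = E2, C[2] = 40, C[3] = 41, C[4] = D6

C[1]: E(K, 92) = E2.
C[2]: E(K, F0) = 40.
C[3]: E(K, F1) = 41.
C[4]: E(K, 86) = D6.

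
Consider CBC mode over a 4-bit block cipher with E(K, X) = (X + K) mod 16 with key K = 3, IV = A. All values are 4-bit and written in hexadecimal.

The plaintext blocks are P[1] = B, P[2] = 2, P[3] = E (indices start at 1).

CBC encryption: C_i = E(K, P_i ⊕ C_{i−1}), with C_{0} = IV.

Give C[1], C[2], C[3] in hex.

C[1]: P[1] ⊕ A = 1; E(K, 1) = 4.
C[2]: P[2] ⊕ 4 = 6; E(K, 6) = 9.
C[3]: P[3] ⊕ 9 = 7; E(K, 7) = A.

C[1] = 4, C[2] = 9, C[3] = A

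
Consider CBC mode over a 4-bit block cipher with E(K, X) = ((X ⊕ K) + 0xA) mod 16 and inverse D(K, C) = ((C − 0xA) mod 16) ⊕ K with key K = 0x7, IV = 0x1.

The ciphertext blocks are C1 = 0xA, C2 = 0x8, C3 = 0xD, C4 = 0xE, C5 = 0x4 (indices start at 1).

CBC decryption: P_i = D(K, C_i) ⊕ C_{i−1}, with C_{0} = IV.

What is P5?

P5: D(K, 0x4) = 0xD; 0xD ⊕ 0xE = 0x3.

P5 = 0x3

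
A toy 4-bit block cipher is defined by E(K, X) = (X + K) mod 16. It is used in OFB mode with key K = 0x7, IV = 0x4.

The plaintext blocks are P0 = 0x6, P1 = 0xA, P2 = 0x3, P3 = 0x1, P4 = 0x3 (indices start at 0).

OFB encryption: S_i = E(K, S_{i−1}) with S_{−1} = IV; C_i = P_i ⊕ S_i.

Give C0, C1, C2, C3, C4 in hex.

C0: S = E(K, 0x4) = 0xB; 0x6 ⊕ 0xB = 0xD.
C1: S = E(K, 0xB) = 0x2; 0xA ⊕ 0x2 = 0x8.
C2: S = E(K, 0x2) = 0x9; 0x3 ⊕ 0x9 = 0xA.
C3: S = E(K, 0x9) = 0x0; 0x1 ⊕ 0x0 = 0x1.
C4: S = E(K, 0x0) = 0x7; 0x3 ⊕ 0x7 = 0x4.

C0 = 0xD, C1 = 0x8, C2 = 0xA, C3 = 0x1, C4 = 0x4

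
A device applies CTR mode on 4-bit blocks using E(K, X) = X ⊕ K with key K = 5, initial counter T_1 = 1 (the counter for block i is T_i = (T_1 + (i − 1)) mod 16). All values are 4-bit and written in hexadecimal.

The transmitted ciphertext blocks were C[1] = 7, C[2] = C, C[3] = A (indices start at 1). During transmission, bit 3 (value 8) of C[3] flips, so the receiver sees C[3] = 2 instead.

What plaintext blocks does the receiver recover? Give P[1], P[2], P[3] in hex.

P[1] = 3, P[2] = B, P[3] = 4

CTR decryption: S_i = E(K, T_i) where T_i is the counter for block i; P_i = C_i ⊕ S_i.
Only C[3] changed, to 2. In CTR, a change in C_i flips the same bit in P_i only; the keystream is unaffected. Decrypting the received ciphertext:
P[1]: T = 1, S = E(K, T) = 4; 7 ⊕ 4 = 3.
P[2]: T = 2, S = E(K, T) = 7; C ⊕ 7 = B.
P[3]: T = 3, S = E(K, T) = 6; 2 ⊕ 6 = 4.
Blocks that differ from the original plaintext: P[3].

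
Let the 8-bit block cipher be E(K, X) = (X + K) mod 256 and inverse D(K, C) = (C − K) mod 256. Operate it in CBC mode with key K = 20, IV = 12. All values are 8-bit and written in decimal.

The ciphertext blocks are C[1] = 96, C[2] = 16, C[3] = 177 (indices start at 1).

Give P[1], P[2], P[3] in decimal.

P[1] = 64, P[2] = 156, P[3] = 141

CBC decryption: P_i = D(K, C_i) ⊕ C_{i−1}, with C_{0} = IV.
P[1]: D(K, 96) = 76; 76 ⊕ 12 = 64.
P[2]: D(K, 16) = 252; 252 ⊕ 96 = 156.
P[3]: D(K, 177) = 157; 157 ⊕ 16 = 141.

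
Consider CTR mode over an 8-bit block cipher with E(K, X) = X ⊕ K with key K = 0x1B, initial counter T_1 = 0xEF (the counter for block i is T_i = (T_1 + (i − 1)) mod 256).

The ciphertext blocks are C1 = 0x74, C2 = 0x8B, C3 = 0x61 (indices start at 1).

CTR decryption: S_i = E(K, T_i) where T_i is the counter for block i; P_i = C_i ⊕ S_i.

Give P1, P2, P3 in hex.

P1 = 0x80, P2 = 0x60, P3 = 0x8B

P1: T = 0xEF, S = E(K, T) = 0xF4; 0x74 ⊕ 0xF4 = 0x80.
P2: T = 0xF0, S = E(K, T) = 0xEB; 0x8B ⊕ 0xEB = 0x60.
P3: T = 0xF1, S = E(K, T) = 0xEA; 0x61 ⊕ 0xEA = 0x8B.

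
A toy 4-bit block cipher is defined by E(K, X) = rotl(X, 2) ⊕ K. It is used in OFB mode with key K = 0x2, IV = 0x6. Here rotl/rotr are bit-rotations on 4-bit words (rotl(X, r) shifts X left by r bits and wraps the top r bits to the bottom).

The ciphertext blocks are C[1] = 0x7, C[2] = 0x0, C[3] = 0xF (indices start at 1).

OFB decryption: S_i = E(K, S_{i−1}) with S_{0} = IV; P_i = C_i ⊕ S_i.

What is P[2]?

P[1]: S = E(K, 0x6) = 0xB; 0x7 ⊕ 0xB = 0xC.
P[2]: S = E(K, 0xB) = 0xC; 0x0 ⊕ 0xC = 0xC.

P[2] = 0xC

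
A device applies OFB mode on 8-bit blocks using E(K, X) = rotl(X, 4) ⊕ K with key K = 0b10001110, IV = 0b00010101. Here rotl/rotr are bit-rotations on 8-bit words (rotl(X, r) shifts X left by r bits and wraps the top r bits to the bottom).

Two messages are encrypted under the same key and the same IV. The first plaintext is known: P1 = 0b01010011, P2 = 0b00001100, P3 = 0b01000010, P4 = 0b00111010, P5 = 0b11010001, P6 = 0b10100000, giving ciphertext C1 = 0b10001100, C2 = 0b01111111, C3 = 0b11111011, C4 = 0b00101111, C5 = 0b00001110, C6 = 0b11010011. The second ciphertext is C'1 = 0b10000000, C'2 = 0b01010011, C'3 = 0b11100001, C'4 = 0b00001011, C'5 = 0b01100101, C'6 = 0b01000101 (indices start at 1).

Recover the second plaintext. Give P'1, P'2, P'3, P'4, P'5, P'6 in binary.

P'1 = 0b01011111, P'2 = 0b00100000, P'3 = 0b01011000, P'4 = 0b00011110, P'5 = 0b10111010, P'6 = 0b00110110

In OFB with a reused IV, both messages share the same keystream S_i, so C_i ⊕ C'_i = P_i ⊕ P'_i and thus P'_i = P_i ⊕ C_i ⊕ C'_i.
P'1: 0b01010011 ⊕ 0b10001100 ⊕ 0b10000000 = 0b01011111.
P'2: 0b00001100 ⊕ 0b01111111 ⊕ 0b01010011 = 0b00100000.
P'3: 0b01000010 ⊕ 0b11111011 ⊕ 0b11100001 = 0b01011000.
P'4: 0b00111010 ⊕ 0b00101111 ⊕ 0b00001011 = 0b00011110.
P'5: 0b11010001 ⊕ 0b00001110 ⊕ 0b01100101 = 0b10111010.
P'6: 0b10100000 ⊕ 0b11010011 ⊕ 0b01000101 = 0b00110110.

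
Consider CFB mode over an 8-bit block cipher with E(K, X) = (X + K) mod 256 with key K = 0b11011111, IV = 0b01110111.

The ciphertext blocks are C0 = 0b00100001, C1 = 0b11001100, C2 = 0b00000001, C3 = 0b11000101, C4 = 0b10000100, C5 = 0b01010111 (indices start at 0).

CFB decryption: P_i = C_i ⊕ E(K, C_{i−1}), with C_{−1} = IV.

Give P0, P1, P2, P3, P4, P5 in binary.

P0: E(K, 0b01110111) = 0b01010110; 0b00100001 ⊕ 0b01010110 = 0b01110111.
P1: E(K, 0b00100001) = 0b00000000; 0b11001100 ⊕ 0b00000000 = 0b11001100.
P2: E(K, 0b11001100) = 0b10101011; 0b00000001 ⊕ 0b10101011 = 0b10101010.
P3: E(K, 0b00000001) = 0b11100000; 0b11000101 ⊕ 0b11100000 = 0b00100101.
P4: E(K, 0b11000101) = 0b10100100; 0b10000100 ⊕ 0b10100100 = 0b00100000.
P5: E(K, 0b10000100) = 0b01100011; 0b01010111 ⊕ 0b01100011 = 0b00110100.

P0 = 0b01110111, P1 = 0b11001100, P2 = 0b10101010, P3 = 0b00100101, P4 = 0b00100000, P5 = 0b00110100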